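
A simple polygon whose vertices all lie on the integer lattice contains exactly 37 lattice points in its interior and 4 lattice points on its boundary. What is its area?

38

By Pick's theorem, A = I + B/2 − 1 = 37 + 4/2 − 1 = 38.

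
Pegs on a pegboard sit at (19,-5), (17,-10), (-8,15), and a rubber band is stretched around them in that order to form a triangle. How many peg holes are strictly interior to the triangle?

Using the shoelace formula, 2A = |[19·(-10) − 17·(-5)] + [17·15 − (-8)·(-10)] + [(-8)·(-5) − 19·15]| = 175, so the area is 175/2.
Summing gcd(|Δx|,|Δy|) over the edges gives the boundary count: gcd(2,5) + gcd(25,25) + gcd(27,20) = 1+25+1 = 27.
Pick's theorem gives I = A − B/2 + 1 = 175/2 − 27/2 + 1 = 75.

75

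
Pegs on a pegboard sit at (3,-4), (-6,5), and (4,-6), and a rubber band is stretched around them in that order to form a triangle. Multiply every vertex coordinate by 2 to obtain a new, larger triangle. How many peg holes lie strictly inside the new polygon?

The shoelace formula gives twice the area as |[3·5 − (-6)·(-4)] + [(-6)·(-6) − 4·5] + [4·(-4) − 3·(-6)]| = 9, so the area is 9/2.
The number of boundary lattice points is Σ gcd(|Δx|,|Δy|) = gcd(9,9) + gcd(10,11) + gcd(1,2) = 9+1+1 = 11.
Scaling by 2 multiplies the area by 2² = 4 (so the new area is 18) and multiplies the boundary lattice-point count by 2, giving 22.
By Pick's theorem, the interior count of the dilated polygon is 18 − 22/2 + 1 = 8.

8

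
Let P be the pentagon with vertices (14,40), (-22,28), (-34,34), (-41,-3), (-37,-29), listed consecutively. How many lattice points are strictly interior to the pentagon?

1477

Using the shoelace formula, 2A = |[14·28 − (-22)·40] + [(-22)·34 − (-34)·28] + [(-34)·(-3) − (-41)·34] + [(-41)·(-29) − (-37)·(-3)] + [(-37)·40 − 14·(-29)]| = 2976, so the area is 1488.
Along each edge there are gcd(|Δx|,|Δy|)+1 lattice points, so counting each shared vertex once the boundary has gcd(36,12) + gcd(12,6) + gcd(7,37) + gcd(4,26) + gcd(51,69) = 12+6+1+2+3 = 24.
By Pick's theorem A = I + B/2 − 1, so I = 1488 − 24/2 + 1 = 1477.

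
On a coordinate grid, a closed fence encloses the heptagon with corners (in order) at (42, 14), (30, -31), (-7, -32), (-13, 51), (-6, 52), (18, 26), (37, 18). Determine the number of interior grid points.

The shoelace formula gives twice the area as |[42·(-31) − 30·14] + [30·(-32) − (-7)·(-31)] + [(-7)·51 − (-13)·(-32)] + [(-13)·52 − (-6)·51] + [(-6)·26 − 18·52] + [18·18 − 37·26] + [37·14 − 42·18]| = 6010, so the area is 3005.
Along each edge there are gcd(|Δx|,|Δy|)+1 lattice points, so counting each shared vertex once the boundary has gcd(12,45) + gcd(37,1) + gcd(6,83) + gcd(7,1) + gcd(24,26) + gcd(19,8) + gcd(5,4) = 3+1+1+1+2+1+1 = 10.
By Pick's theorem A = I + B/2 − 1, so I = 3005 − 10/2 + 1 = 3001.

3001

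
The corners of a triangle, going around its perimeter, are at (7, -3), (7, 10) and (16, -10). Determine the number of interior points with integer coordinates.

By the shoelace formula, twice the signed area is |(7·10 − 7·(-3)) + (7·(-10) − 16·10) + (16·(-3) − 7·(-10))| = 117, so the area is 117/2.
Summing gcd(|Δx|,|Δy|) over the edges gives the boundary count: gcd(0,13) + gcd(9,20) + gcd(9,7) = 13+1+1 = 15.
Pick's theorem gives I = A − B/2 + 1 = 117/2 − 15/2 + 1 = 52.

52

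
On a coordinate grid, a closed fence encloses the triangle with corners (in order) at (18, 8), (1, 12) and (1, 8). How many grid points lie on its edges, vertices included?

Along each edge there are gcd(|Δx|,|Δy|)+1 lattice points, so counting each shared vertex once the boundary has gcd(17,4) + gcd(0,4) + gcd(17,0) = 1+4+17 = 22.

22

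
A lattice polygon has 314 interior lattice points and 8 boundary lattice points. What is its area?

317

By Pick's theorem, A = I + B/2 − 1 = 314 + 8/2 − 1 = 317.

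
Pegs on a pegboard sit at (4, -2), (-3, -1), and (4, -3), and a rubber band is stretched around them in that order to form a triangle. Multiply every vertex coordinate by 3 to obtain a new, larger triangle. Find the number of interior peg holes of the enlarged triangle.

Using the shoelace formula, 2A = |(4·(-1) − (-3)·(-2)) + ((-3)·(-3) − 4·(-1)) + (4·(-2) − 4·(-3))| = 7, so the area is 7/2.
The number of boundary lattice points is Σ gcd(|Δx|,|Δy|) = gcd(7,1) + gcd(7,2) + gcd(0,1) = 1+1+1 = 3.
Scaling by 3 multiplies the area by 3² = 9 (so the new area is 63/2) and multiplies the boundary lattice-point count by 3, giving 9.
By Pick's theorem, the interior count of the dilated polygon is 63/2 − 9/2 + 1 = 28.

28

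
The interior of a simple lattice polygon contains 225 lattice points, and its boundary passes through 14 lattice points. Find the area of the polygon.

Pick's theorem states A = I + B/2 − 1, so A = 225 + 14/2 − 1 = 231.

231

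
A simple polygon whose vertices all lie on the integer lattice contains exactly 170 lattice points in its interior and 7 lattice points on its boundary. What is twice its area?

By Pick's theorem, A = I + B/2 − 1 = 170 + 7/2 − 1 = 345/2.
Hence 2A = 345.

345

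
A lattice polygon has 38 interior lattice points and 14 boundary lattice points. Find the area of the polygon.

44

Pick's theorem states A = I + B/2 − 1, so A = 38 + 14/2 − 1 = 44.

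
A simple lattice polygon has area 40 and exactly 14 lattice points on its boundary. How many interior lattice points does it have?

From Pick's theorem, I = A − B/2 + 1 = 40 − 14/2 + 1 = 34.

34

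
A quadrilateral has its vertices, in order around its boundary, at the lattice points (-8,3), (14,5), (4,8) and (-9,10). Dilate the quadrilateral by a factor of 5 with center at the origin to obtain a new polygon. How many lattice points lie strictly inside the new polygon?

2176

Using the shoelace formula, 2A = |((-8)·5 − 14·3) + (14·8 − 4·5) + (4·10 − (-9)·8) + ((-9)·3 − (-8)·10)| = 175, so the area is 175/2.
Summing gcd(|Δx|,|Δy|) over the edges gives the boundary count: gcd(22,2) + gcd(10,3) + gcd(13,2) + gcd(1,7) = 2+1+1+1 = 5.
Scaling by 5 multiplies the area by 5² = 25 (so the new area is 4375/2) and multiplies the boundary lattice-point count by 5, giving 25.
By Pick's theorem, the interior count of the dilated polygon is 4375/2 − 25/2 + 1 = 2176.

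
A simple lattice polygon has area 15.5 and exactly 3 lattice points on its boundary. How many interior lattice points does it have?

Pick's theorem A = I + B/2 − 1 rearranges to I = A − B/2 + 1 = 15.5 − 3/2 + 1 = 15.

15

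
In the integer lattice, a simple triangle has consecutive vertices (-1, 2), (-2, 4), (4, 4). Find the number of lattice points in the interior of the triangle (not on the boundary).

3

By the shoelace formula, twice the signed area is |((-1)·4 − (-2)·2) + ((-2)·4 − 4·4) + (4·2 − (-1)·4)| = 12, so the area is 6.
The number of boundary lattice points is Σ gcd(|Δx|,|Δy|) = gcd(1,2) + gcd(6,0) + gcd(5,2) = 1+6+1 = 8.
By Pick's theorem A = I + B/2 − 1, so I = 6 − 8/2 + 1 = 3.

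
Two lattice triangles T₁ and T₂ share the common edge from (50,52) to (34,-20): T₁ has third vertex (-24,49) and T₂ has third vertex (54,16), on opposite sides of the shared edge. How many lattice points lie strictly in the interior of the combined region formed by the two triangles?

The union is the simple quadrilateral with vertices (50,52), (-24,49), (34,-20), (54,16) in order.
The shoelace formula gives twice the area as |(50·49 − (-24)·52) + ((-24)·(-20) − 34·49) + (34·16 − 54·(-20)) + (54·52 − 50·16)| = 6144, so the area is 3072.
The number of boundary lattice points is Σ gcd(|Δx|,|Δy|) = gcd(74,3) + gcd(58,69) + gcd(20,36) + gcd(4,36) = 1+1+4+4 = 10.
By Pick's theorem I = A − B/2 + 1 = 3072 − 10/2 + 1 = 3068.

3068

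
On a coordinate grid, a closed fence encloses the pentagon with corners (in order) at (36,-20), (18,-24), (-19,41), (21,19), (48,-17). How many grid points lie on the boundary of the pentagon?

The number of boundary lattice points is Σ gcd(|Δx|,|Δy|) = gcd(18,4) + gcd(37,65) + gcd(40,22) + gcd(27,36) + gcd(12,3) = 2+1+2+9+3 = 17.

17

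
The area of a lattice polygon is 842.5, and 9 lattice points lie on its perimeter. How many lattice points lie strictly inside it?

From Pick's theorem, I = A − B/2 + 1 = 842.5 − 9/2 + 1 = 839.

839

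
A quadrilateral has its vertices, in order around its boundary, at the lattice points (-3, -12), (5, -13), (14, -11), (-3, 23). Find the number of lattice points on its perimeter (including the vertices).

Summing gcd(|Δx|,|Δy|) over the edges gives the boundary count: gcd(8,1) + gcd(9,2) + gcd(17,34) + gcd(0,35) = 1+1+17+35 = 54.

54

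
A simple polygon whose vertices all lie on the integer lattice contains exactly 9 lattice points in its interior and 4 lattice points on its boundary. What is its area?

By Pick's theorem, A = I + B/2 − 1 = 9 + 4/2 − 1 = 10.

10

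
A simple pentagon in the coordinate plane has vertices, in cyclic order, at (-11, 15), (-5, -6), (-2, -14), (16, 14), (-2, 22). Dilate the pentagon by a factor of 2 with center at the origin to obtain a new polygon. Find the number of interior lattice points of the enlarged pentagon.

By the shoelace formula, twice the signed area is |[(-11)·(-6) − (-5)·15] + [(-5)·(-14) − (-2)·(-6)] + [(-2)·14 − 16·(-14)] + [16·22 − (-2)·14] + [(-2)·15 − (-11)·22]| = 987, so the area is 493.5.
Summing gcd(|Δx|,|Δy|) over the edges gives the boundary count: gcd(6,21) + gcd(3,8) + gcd(18,28) + gcd(18,8) + gcd(9,7) = 3+1+2+2+1 = 9.
Scaling by 2 multiplies the area by 2² = 4 (so the new area is 1974) and multiplies the boundary lattice-point count by 2, giving 18.
By Pick's theorem, the interior count of the dilated polygon is 1974 − 18/2 + 1 = 1966.

1966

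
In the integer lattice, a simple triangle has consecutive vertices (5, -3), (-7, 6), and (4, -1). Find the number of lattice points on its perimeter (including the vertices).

5

Summing gcd(|Δx|,|Δy|) over the edges gives the boundary count: gcd(12,9) + gcd(11,7) + gcd(1,2) = 3+1+1 = 5.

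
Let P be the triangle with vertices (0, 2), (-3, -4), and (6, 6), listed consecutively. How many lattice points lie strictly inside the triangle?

10

The shoelace formula gives twice the area as |(0·(-4) − (-3)·2) + ((-3)·6 − 6·(-4)) + (6·2 − 0·6)| = 24, so the area is 12.
The number of boundary lattice points is Σ gcd(|Δx|,|Δy|) = gcd(3,6) + gcd(9,10) + gcd(6,4) = 3+1+2 = 6.
By Pick's theorem A = I + B/2 − 1, so I = 12 − 6/2 + 1 = 10.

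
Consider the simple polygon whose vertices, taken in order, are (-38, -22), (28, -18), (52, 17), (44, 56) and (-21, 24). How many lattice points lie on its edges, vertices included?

6

Summing gcd(|Δx|,|Δy|) over the edges gives the boundary count: gcd(66,4) + gcd(24,35) + gcd(8,39) + gcd(65,32) + gcd(17,46) = 2+1+1+1+1 = 6.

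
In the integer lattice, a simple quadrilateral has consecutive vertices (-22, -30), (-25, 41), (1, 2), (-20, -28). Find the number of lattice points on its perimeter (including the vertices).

19

Along each edge there are gcd(|Δx|,|Δy|)+1 lattice points, so counting each shared vertex once the boundary has gcd(3,71) + gcd(26,39) + gcd(21,30) + gcd(2,2) = 1+13+3+2 = 19.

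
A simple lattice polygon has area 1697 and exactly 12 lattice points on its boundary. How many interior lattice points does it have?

From Pick's theorem, I = A − B/2 + 1 = 1697 − 12/2 + 1 = 1692.

1692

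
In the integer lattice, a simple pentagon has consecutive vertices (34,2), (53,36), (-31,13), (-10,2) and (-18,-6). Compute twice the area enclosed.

3255

Using the shoelace formula, 2A = |[34·36 − 53·2] + [53·13 − (-31)·36] + [(-31)·2 − (-10)·13] + [(-10)·(-6) − (-18)·2] + [(-18)·2 − 34·(-6)]| = 3255, so the area is 1627.5.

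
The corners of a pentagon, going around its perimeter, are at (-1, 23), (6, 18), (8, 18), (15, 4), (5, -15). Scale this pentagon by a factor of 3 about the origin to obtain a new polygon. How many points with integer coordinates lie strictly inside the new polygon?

The shoelace formula gives twice the area as |[(-1)·18 − 6·23] + [6·18 − 8·18] + [8·4 − 15·18] + [15·(-15) − 5·4] + [5·23 − (-1)·(-15)]| = 575, so the area is 287.5.
Summing gcd(|Δx|,|Δy|) over the edges gives the boundary count: gcd(7,5) + gcd(2,0) + gcd(7,14) + gcd(10,19) + gcd(6,38) = 1+2+7+1+2 = 13.
Scaling by 3 multiplies the area by 3² = 9 (so the new area is 5175/2) and multiplies the boundary lattice-point count by 3, giving 39.
By Pick's theorem, the interior count of the dilated polygon is 5175/2 − 39/2 + 1 = 2569.

2569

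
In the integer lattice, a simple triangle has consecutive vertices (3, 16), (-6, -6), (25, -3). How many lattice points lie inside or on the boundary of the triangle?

330

By the shoelace formula, twice the signed area is |(3·(-6) − (-6)·16) + ((-6)·(-3) − 25·(-6)) + (25·16 − 3·(-3))| = 655, so the area is 655/2.
Along each edge there are gcd(|Δx|,|Δy|)+1 lattice points, so counting each shared vertex once the boundary has gcd(9,22) + gcd(31,3) + gcd(22,19) = 1+1+1 = 3.
Pick's theorem gives I = A − B/2 + 1 = 655/2 − 3/2 + 1 = 327, so the closed region contains I + B = 327 + 3 = 330 lattice points.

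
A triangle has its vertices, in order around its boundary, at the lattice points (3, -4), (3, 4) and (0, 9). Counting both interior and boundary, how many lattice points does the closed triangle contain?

18

The shoelace formula gives twice the area as |[3·4 − 3·(-4)] + [3·9 − 0·4] + [0·(-4) − 3·9]| = 24, so the area is 12.
Along each edge there are gcd(|Δx|,|Δy|)+1 lattice points, so counting each shared vertex once the boundary has gcd(0,8) + gcd(3,5) + gcd(3,13) = 8+1+1 = 10.
Pick's theorem gives I = A − B/2 + 1 = 12 − 10/2 + 1 = 8, so the closed region contains I + B = 8 + 10 = 18 lattice points.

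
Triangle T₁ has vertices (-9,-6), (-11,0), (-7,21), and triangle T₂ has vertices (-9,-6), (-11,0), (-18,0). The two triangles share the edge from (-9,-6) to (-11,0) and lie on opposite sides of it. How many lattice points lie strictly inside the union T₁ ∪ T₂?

49

The union is the simple quadrilateral with vertices (-9,-6), (-7,21), (-11,0), (-18,0) in order.
Using the shoelace formula, 2A = |((-9)·21 − (-7)·(-6)) + ((-7)·0 − (-11)·21) + ((-11)·0 − (-18)·0) + ((-18)·(-6) − (-9)·0)| = 108, so the area is 54.
Along each edge there are gcd(|Δx|,|Δy|)+1 lattice points, so counting each shared vertex once the boundary has gcd(2,27) + gcd(4,21) + gcd(7,0) + gcd(9,6) = 1+1+7+3 = 12.
By Pick's theorem I = A − B/2 + 1 = 54 − 12/2 + 1 = 49.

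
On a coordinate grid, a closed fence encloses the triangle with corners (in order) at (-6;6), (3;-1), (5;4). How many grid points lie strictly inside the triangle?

29

Using the shoelace formula, 2A = |((-6)·(-1) − 3·6) + (3·4 − 5·(-1)) + (5·6 − (-6)·4)| = 59, so the area is 59/2.
The number of boundary lattice points is Σ gcd(|Δx|,|Δy|) = gcd(9,7) + gcd(2,5) + gcd(11,2) = 1+1+1 = 3.
By Pick's theorem A = I + B/2 − 1, so I = 59/2 − 3/2 + 1 = 29.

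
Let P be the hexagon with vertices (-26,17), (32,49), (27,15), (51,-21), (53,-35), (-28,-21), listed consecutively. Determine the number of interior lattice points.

3881

The shoelace formula gives twice the area as |((-26)·49 − 32·17) + (32·15 − 27·49) + (27·(-21) − 51·15) + (51·(-35) − 53·(-21)) + (53·(-21) − (-28)·(-35)) + ((-28)·17 − (-26)·(-21))| = 7780, so the area is 3890.
Summing gcd(|Δx|,|Δy|) over the edges gives the boundary count: gcd(58,32) + gcd(5,34) + gcd(24,36) + gcd(2,14) + gcd(81,14) + gcd(2,38) = 2+1+12+2+1+2 = 20.
By Pick's theorem A = I + B/2 − 1, so I = 3890 − 20/2 + 1 = 3881.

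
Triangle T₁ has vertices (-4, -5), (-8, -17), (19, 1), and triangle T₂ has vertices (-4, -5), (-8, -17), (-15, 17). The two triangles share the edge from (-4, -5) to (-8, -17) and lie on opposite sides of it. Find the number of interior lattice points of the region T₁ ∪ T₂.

226

The union is the simple quadrilateral with vertices (-4, -5), (19, 1), (-8, -17), (-15, 17) in order.
By the shoelace formula, twice the signed area is |((-4)·1 − 19·(-5)) + (19·(-17) − (-8)·1) + ((-8)·17 − (-15)·(-17)) + ((-15)·(-5) − (-4)·17)| = 472, so the area is 236.
The number of boundary lattice points is Σ gcd(|Δx|,|Δy|) = gcd(23,6) + gcd(27,18) + gcd(7,34) + gcd(11,22) = 1+9+1+11 = 22.
By Pick's theorem I = A − B/2 + 1 = 236 − 22/2 + 1 = 226.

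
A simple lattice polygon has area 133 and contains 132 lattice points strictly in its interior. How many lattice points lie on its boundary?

4

Pick's theorem gives A = I + B/2 − 1, so B = 2(A − I + 1) = 2(133 − 132 + 1) = 4.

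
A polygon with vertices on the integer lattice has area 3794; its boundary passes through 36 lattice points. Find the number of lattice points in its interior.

3777

Pick's theorem A = I + B/2 − 1 rearranges to I = A − B/2 + 1 = 3794 − 36/2 + 1 = 3777.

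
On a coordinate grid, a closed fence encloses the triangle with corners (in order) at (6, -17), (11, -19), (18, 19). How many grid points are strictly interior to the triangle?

Using the shoelace formula, 2A = |[6·(-19) − 11·(-17)] + [11·19 − 18·(-19)] + [18·(-17) − 6·19]| = 204, so the area is 102.
Along each edge there are gcd(|Δx|,|Δy|)+1 lattice points, so counting each shared vertex once the boundary has gcd(5,2) + gcd(7,38) + gcd(12,36) = 1+1+12 = 14.
By Pick's theorem A = I + B/2 − 1, so I = 102 − 14/2 + 1 = 96.

96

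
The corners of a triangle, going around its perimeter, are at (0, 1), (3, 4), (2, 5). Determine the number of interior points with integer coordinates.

The shoelace formula gives twice the area as |(0·4 − 3·1) + (3·5 − 2·4) + (2·1 − 0·5)| = 6, so the area is 3.
Summing gcd(|Δx|,|Δy|) over the edges gives the boundary count: gcd(3,3) + gcd(1,1) + gcd(2,4) = 3+1+2 = 6.
Pick's theorem gives I = A − B/2 + 1 = 3 − 6/2 + 1 = 1.

1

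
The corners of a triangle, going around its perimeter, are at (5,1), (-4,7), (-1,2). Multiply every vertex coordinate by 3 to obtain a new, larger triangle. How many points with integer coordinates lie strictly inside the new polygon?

The shoelace formula gives twice the area as |(5·7 − (-4)·1) + ((-4)·2 − (-1)·7) + ((-1)·1 − 5·2)| = 27, so the area is 13.5.
Summing gcd(|Δx|,|Δy|) over the edges gives the boundary count: gcd(9,6) + gcd(3,5) + gcd(6,1) = 3+1+1 = 5.
Scaling by 3 multiplies the area by 3² = 9 (so the new area is 243/2) and multiplies the boundary lattice-point count by 3, giving 15.
By Pick's theorem, the interior count of the dilated polygon is 243/2 − 15/2 + 1 = 115.

115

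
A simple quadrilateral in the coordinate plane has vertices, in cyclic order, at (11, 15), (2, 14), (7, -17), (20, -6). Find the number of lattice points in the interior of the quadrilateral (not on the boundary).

The shoelace formula gives twice the area as |(11·14 − 2·15) + (2·(-17) − 7·14) + (7·(-6) − 20·(-17)) + (20·15 − 11·(-6))| = 656, so the area is 328.
Along each edge there are gcd(|Δx|,|Δy|)+1 lattice points, so counting each shared vertex once the boundary has gcd(9,1) + gcd(5,31) + gcd(13,11) + gcd(9,21) = 1+1+1+3 = 6.
By Pick's theorem A = I + B/2 − 1, so I = 328 − 6/2 + 1 = 326.

326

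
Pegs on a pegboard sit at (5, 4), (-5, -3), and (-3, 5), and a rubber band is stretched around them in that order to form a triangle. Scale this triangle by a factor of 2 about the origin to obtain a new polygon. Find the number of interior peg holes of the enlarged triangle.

129

By the shoelace formula, twice the signed area is |[5·(-3) − (-5)·4] + [(-5)·5 − (-3)·(-3)] + [(-3)·4 − 5·5]| = 66, so the area is 33.
Summing gcd(|Δx|,|Δy|) over the edges gives the boundary count: gcd(10,7) + gcd(2,8) + gcd(8,1) = 1+2+1 = 4.
Scaling by 2 multiplies the area by 2² = 4 (so the new area is 132) and multiplies the boundary lattice-point count by 2, giving 8.
By Pick's theorem, the interior count of the dilated polygon is 132 − 8/2 + 1 = 129.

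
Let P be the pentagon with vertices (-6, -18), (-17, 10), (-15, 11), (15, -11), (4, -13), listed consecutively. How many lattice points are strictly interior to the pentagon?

By the shoelace formula, twice the signed area is |[(-6)·10 − (-17)·(-18)] + [(-17)·11 − (-15)·10] + [(-15)·(-11) − 15·11] + [15·(-13) − 4·(-11)] + [4·(-18) − (-6)·(-13)]| = 704, so the area is 352.
Summing gcd(|Δx|,|Δy|) over the edges gives the boundary count: gcd(11,28) + gcd(2,1) + gcd(30,22) + gcd(11,2) + gcd(10,5) = 1+1+2+1+5 = 10.
By Pick's theorem A = I + B/2 − 1, so I = 352 − 10/2 + 1 = 348.

348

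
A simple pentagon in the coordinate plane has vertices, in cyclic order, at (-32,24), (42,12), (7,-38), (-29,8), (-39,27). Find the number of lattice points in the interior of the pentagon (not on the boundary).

2326

The shoelace formula gives twice the area as |[(-32)·12 − 42·24] + [42·(-38) − 7·12] + [7·8 − (-29)·(-38)] + [(-29)·27 − (-39)·8] + [(-39)·24 − (-32)·27]| = 4661, so the area is 4661/2.
Summing gcd(|Δx|,|Δy|) over the edges gives the boundary count: gcd(74,12) + gcd(35,50) + gcd(36,46) + gcd(10,19) + gcd(7,3) = 2+5+2+1+1 = 11.
Pick's theorem gives I = A − B/2 + 1 = 4661/2 − 11/2 + 1 = 2326.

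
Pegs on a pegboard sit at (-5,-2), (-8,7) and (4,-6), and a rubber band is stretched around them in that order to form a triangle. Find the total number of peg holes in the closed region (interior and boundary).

Using the shoelace formula, 2A = |((-5)·7 − (-8)·(-2)) + ((-8)·(-6) − 4·7) + (4·(-2) − (-5)·(-6))| = 69, so the area is 34.5.
Summing gcd(|Δx|,|Δy|) over the edges gives the boundary count: gcd(3,9) + gcd(12,13) + gcd(9,4) = 3+1+1 = 5.
Pick's theorem gives I = A − B/2 + 1 = 34.5 − 5/2 + 1 = 33, so the closed region contains I + B = 33 + 5 = 38 lattice points.

38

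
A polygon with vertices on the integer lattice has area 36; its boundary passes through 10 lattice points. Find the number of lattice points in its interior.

From Pick's theorem, I = A − B/2 + 1 = 36 − 10/2 + 1 = 32.

32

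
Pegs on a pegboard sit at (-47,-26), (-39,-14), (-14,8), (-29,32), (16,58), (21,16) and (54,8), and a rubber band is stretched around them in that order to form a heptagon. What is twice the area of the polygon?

By the shoelace formula, twice the signed area is |((-47)·(-14) − (-39)·(-26)) + ((-39)·8 − (-14)·(-14)) + ((-14)·32 − (-29)·8) + ((-29)·58 − 16·32) + (16·16 − 21·58) + (21·8 − 54·16) + (54·(-26) − (-47)·8)| = 5960, so the area is 2980.

5960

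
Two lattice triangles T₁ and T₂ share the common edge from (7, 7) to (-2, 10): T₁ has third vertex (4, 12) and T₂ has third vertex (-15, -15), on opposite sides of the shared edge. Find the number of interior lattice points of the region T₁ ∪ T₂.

138

The union is the simple quadrilateral with vertices (7, 7), (4, 12), (-2, 10), (-15, -15) in order.
The shoelace formula gives twice the area as |(7·12 − 4·7) + (4·10 − (-2)·12) + ((-2)·(-15) − (-15)·10) + ((-15)·7 − 7·(-15))| = 300, so the area is 150.
Along each edge there are gcd(|Δx|,|Δy|)+1 lattice points, so counting each shared vertex once the boundary has gcd(3,5) + gcd(6,2) + gcd(13,25) + gcd(22,22) = 1+2+1+22 = 26.
By Pick's theorem I = A − B/2 + 1 = 150 − 26/2 + 1 = 138.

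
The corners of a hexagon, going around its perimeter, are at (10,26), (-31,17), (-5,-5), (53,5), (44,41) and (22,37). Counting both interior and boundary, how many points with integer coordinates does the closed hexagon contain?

Using the shoelace formula, 2A = |(10·17 − (-31)·26) + ((-31)·(-5) − (-5)·17) + ((-5)·5 − 53·(-5)) + (53·41 − 44·5) + (44·37 − 22·41) + (22·26 − 10·37)| = 4337, so the area is 4337/2.
Summing gcd(|Δx|,|Δy|) over the edges gives the boundary count: gcd(41,9) + gcd(26,22) + gcd(58,10) + gcd(9,36) + gcd(22,4) + gcd(12,11) = 1+2+2+9+2+1 = 17.
Pick's theorem gives I = A − B/2 + 1 = 4337/2 − 17/2 + 1 = 2161, so the closed region contains I + B = 2161 + 17 = 2178 lattice points.

2178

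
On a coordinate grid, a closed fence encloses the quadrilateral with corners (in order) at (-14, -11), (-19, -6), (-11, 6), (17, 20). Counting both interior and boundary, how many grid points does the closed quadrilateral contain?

295

By the shoelace formula, twice the signed area is |[(-14)·(-6) − (-19)·(-11)] + [(-19)·6 − (-11)·(-6)] + [(-11)·20 − 17·6] + [17·(-11) − (-14)·20]| = 534, so the area is 267.
Along each edge there are gcd(|Δx|,|Δy|)+1 lattice points, so counting each shared vertex once the boundary has gcd(5,5) + gcd(8,12) + gcd(28,14) + gcd(31,31) = 5+4+14+31 = 54.
Pick's theorem gives I = A − B/2 + 1 = 267 − 54/2 + 1 = 241, so the closed region contains I + B = 241 + 54 = 295 lattice points.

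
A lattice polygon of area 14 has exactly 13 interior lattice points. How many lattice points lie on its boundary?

Pick's theorem gives A = I + B/2 − 1, so B = 2(A − I + 1) = 2(14 − 13 + 1) = 4.

4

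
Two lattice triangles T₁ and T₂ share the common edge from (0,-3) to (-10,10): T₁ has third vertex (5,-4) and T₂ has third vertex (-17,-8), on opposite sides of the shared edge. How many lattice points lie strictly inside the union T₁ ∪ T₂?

162

The union is the simple quadrilateral with vertices (0,-3), (5,-4), (-10,10), (-17,-8) in order.
By the shoelace formula, twice the signed area is |(0·(-4) − 5·(-3)) + (5·10 − (-10)·(-4)) + ((-10)·(-8) − (-17)·10) + ((-17)·(-3) − 0·(-8))| = 326, so the area is 163.
Along each edge there are gcd(|Δx|,|Δy|)+1 lattice points, so counting each shared vertex once the boundary has gcd(5,1) + gcd(15,14) + gcd(7,18) + gcd(17,5) = 1+1+1+1 = 4.
By Pick's theorem I = A − B/2 + 1 = 163 − 4/2 + 1 = 162.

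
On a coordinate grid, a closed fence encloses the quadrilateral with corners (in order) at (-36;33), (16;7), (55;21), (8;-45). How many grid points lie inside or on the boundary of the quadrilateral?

By the shoelace formula, twice the signed area is |[(-36)·7 − 16·33] + [16·21 − 55·7] + [55·(-45) − 8·21] + [8·33 − (-36)·(-45)]| = 4828, so the area is 2414.
The number of boundary lattice points is Σ gcd(|Δx|,|Δy|) = gcd(52,26) + gcd(39,14) + gcd(47,66) + gcd(44,78) = 26+1+1+2 = 30.
Pick's theorem gives I = A − B/2 + 1 = 2414 − 30/2 + 1 = 2400, so the closed region contains I + B = 2400 + 30 = 2430 lattice points.

2430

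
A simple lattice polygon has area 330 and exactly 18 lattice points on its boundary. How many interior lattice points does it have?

Pick's theorem A = I + B/2 − 1 rearranges to I = A − B/2 + 1 = 330 − 18/2 + 1 = 322.

322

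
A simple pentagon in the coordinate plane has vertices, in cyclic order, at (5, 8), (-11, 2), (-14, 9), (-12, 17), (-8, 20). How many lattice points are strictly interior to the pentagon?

183

Using the shoelace formula, 2A = |(5·2 − (-11)·8) + ((-11)·9 − (-14)·2) + ((-14)·17 − (-12)·9) + ((-12)·20 − (-8)·17) + ((-8)·8 − 5·20)| = 371, so the area is 185.5.
Along each edge there are gcd(|Δx|,|Δy|)+1 lattice points, so counting each shared vertex once the boundary has gcd(16,6) + gcd(3,7) + gcd(2,8) + gcd(4,3) + gcd(13,12) = 2+1+2+1+1 = 7.
By Pick's theorem A = I + B/2 − 1, so I = 185.5 − 7/2 + 1 = 183.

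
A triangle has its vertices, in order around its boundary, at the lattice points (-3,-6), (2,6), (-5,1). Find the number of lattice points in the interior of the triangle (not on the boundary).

29

Using the shoelace formula, 2A = |((-3)·6 − 2·(-6)) + (2·1 − (-5)·6) + ((-5)·(-6) − (-3)·1)| = 59, so the area is 59/2.
Summing gcd(|Δx|,|Δy|) over the edges gives the boundary count: gcd(5,12) + gcd(7,5) + gcd(2,7) = 1+1+1 = 3.
By Pick's theorem A = I + B/2 − 1, so I = 59/2 − 3/2 + 1 = 29.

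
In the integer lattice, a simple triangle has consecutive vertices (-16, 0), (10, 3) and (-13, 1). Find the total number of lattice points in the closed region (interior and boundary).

11

Using the shoelace formula, 2A = |((-16)·3 − 10·0) + (10·1 − (-13)·3) + ((-13)·0 − (-16)·1)| = 17, so the area is 8.5.
Along each edge there are gcd(|Δx|,|Δy|)+1 lattice points, so counting each shared vertex once the boundary has gcd(26,3) + gcd(23,2) + gcd(3,1) = 1+1+1 = 3.
Pick's theorem gives I = A − B/2 + 1 = 8.5 − 3/2 + 1 = 8, so the closed region contains I + B = 8 + 3 = 11 lattice points.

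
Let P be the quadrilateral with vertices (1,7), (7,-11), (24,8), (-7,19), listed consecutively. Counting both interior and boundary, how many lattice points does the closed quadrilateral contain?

359

The shoelace formula gives twice the area as |(1·(-11) − 7·7) + (7·8 − 24·(-11)) + (24·19 − (-7)·8) + ((-7)·7 − 1·19)| = 704, so the area is 352.
The number of boundary lattice points is Σ gcd(|Δx|,|Δy|) = gcd(6,18) + gcd(17,19) + gcd(31,11) + gcd(8,12) = 6+1+1+4 = 12.
Pick's theorem gives I = A − B/2 + 1 = 352 − 12/2 + 1 = 347, so the closed region contains I + B = 347 + 12 = 359 lattice points.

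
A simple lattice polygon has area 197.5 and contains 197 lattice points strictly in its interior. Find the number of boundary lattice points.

Pick's theorem gives A = I + B/2 − 1, so B = 2(A − I + 1) = 2(197.5 − 197 + 1) = 3.

3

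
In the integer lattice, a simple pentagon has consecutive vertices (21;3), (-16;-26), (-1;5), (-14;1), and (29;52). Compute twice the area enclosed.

2297

The shoelace formula gives twice the area as |(21·(-26) − (-16)·3) + ((-16)·5 − (-1)·(-26)) + ((-1)·1 − (-14)·5) + ((-14)·52 − 29·1) + (29·3 − 21·52)| = 2297, so the area is 1148.5.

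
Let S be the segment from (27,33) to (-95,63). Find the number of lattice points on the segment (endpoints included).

The number of lattice points on a segment between lattice points is gcd(|Δx|,|Δy|) + 1 = gcd(122,30) + 1 = 2 + 1 = 3.

3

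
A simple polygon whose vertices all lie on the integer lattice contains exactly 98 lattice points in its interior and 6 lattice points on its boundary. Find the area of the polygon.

Pick's theorem states A = I + B/2 − 1, so A = 98 + 6/2 − 1 = 100.

100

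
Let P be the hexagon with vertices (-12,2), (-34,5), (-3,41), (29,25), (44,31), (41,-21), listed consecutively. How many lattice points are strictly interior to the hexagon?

By the shoelace formula, twice the signed area is |[(-12)·5 − (-34)·2] + [(-34)·41 − (-3)·5] + [(-3)·25 − 29·41] + [29·31 − 44·25] + [44·(-21) − 41·31] + [41·2 − (-12)·(-21)]| = 5201, so the area is 5201/2.
The number of boundary lattice points is Σ gcd(|Δx|,|Δy|) = gcd(22,3) + gcd(31,36) + gcd(32,16) + gcd(15,6) + gcd(3,52) + gcd(53,23) = 1+1+16+3+1+1 = 23.
By Pick's theorem A = I + B/2 − 1, so I = 5201/2 − 23/2 + 1 = 2590.

2590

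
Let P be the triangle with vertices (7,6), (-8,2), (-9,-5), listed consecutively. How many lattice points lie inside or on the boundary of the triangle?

Using the shoelace formula, 2A = |[7·2 − (-8)·6] + [(-8)·(-5) − (-9)·2] + [(-9)·6 − 7·(-5)]| = 101, so the area is 50.5.
The number of boundary lattice points is Σ gcd(|Δx|,|Δy|) = gcd(15,4) + gcd(1,7) + gcd(16,11) = 1+1+1 = 3.
Pick's theorem gives I = A − B/2 + 1 = 50.5 − 3/2 + 1 = 50, so the closed region contains I + B = 50 + 3 = 53 lattice points.

53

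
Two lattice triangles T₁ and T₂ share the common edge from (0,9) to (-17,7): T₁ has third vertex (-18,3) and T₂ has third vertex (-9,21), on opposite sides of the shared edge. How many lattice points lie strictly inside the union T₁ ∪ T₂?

139

The union is the simple quadrilateral with vertices (0,9), (-18,3), (-17,7), (-9,21) in order.
By the shoelace formula, twice the signed area is |(0·3 − (-18)·9) + ((-18)·7 − (-17)·3) + ((-17)·21 − (-9)·7) + ((-9)·9 − 0·21)| = 288, so the area is 144.
Along each edge there are gcd(|Δx|,|Δy|)+1 lattice points, so counting each shared vertex once the boundary has gcd(18,6) + gcd(1,4) + gcd(8,14) + gcd(9,12) = 6+1+2+3 = 12.
By Pick's theorem I = A − B/2 + 1 = 144 − 12/2 + 1 = 139.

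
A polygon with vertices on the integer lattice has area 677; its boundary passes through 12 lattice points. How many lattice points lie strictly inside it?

672

From Pick's theorem, I = A − B/2 + 1 = 677 − 12/2 + 1 = 672.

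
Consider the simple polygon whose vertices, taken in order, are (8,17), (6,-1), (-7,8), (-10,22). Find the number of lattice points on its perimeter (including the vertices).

Summing gcd(|Δx|,|Δy|) over the edges gives the boundary count: gcd(2,18) + gcd(13,9) + gcd(3,14) + gcd(18,5) = 2+1+1+1 = 5.

5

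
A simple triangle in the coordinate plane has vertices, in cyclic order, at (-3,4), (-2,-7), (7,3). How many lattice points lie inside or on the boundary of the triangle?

By the shoelace formula, twice the signed area is |((-3)·(-7) − (-2)·4) + ((-2)·3 − 7·(-7)) + (7·4 − (-3)·3)| = 109, so the area is 54.5.
Summing gcd(|Δx|,|Δy|) over the edges gives the boundary count: gcd(1,11) + gcd(9,10) + gcd(10,1) = 1+1+1 = 3.
Pick's theorem gives I = A − B/2 + 1 = 54.5 − 3/2 + 1 = 54, so the closed region contains I + B = 54 + 3 = 57 lattice points.

57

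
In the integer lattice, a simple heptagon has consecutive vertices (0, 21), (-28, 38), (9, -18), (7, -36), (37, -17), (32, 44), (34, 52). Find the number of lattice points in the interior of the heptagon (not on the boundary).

2406

Using the shoelace formula, 2A = |[0·38 − (-28)·21] + [(-28)·(-18) − 9·38] + [9·(-36) − 7·(-18)] + [7·(-17) − 37·(-36)] + [37·44 − 32·(-17)] + [32·52 − 34·44] + [34·21 − 0·52]| = 4819, so the area is 2409.5.
The number of boundary lattice points is Σ gcd(|Δx|,|Δy|) = gcd(28,17) + gcd(37,56) + gcd(2,18) + gcd(30,19) + gcd(5,61) + gcd(2,8) + gcd(34,31) = 1+1+2+1+1+2+1 = 9.
Pick's theorem gives I = A − B/2 + 1 = 2409.5 − 9/2 + 1 = 2406.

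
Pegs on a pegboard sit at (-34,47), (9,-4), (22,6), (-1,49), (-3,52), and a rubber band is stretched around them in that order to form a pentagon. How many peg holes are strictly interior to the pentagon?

1329

The shoelace formula gives twice the area as |[(-34)·(-4) − 9·47] + [9·6 − 22·(-4)] + [22·49 − (-1)·6] + [(-1)·52 − (-3)·49] + [(-3)·47 − (-34)·52]| = 2661, so the area is 1330.5.
Along each edge there are gcd(|Δx|,|Δy|)+1 lattice points, so counting each shared vertex once the boundary has gcd(43,51) + gcd(13,10) + gcd(23,43) + gcd(2,3) + gcd(31,5) = 1+1+1+1+1 = 5.
Pick's theorem gives I = A − B/2 + 1 = 1330.5 − 5/2 + 1 = 1329.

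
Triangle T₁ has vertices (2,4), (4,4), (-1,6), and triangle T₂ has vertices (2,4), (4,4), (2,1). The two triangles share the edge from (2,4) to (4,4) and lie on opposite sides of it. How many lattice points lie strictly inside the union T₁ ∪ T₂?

3

The union is the simple quadrilateral with vertices (2,4), (-1,6), (4,4), (2,1) in order.
Using the shoelace formula, 2A = |(2·6 − (-1)·4) + ((-1)·4 − 4·6) + (4·1 − 2·4) + (2·4 − 2·1)| = 10, so the area is 5.
The number of boundary lattice points is Σ gcd(|Δx|,|Δy|) = gcd(3,2) + gcd(5,2) + gcd(2,3) + gcd(0,3) = 1+1+1+3 = 6.
By Pick's theorem I = A − B/2 + 1 = 5 − 6/2 + 1 = 3.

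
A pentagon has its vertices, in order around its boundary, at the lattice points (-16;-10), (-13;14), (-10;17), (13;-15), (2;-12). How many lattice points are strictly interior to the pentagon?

418

The shoelace formula gives twice the area as |[(-16)·14 − (-13)·(-10)] + [(-13)·17 − (-10)·14] + [(-10)·(-15) − 13·17] + [13·(-12) − 2·(-15)] + [2·(-10) − (-16)·(-12)]| = 844, so the area is 422.
Summing gcd(|Δx|,|Δy|) over the edges gives the boundary count: gcd(3,24) + gcd(3,3) + gcd(23,32) + gcd(11,3) + gcd(18,2) = 3+3+1+1+2 = 10.
By Pick's theorem A = I + B/2 − 1, so I = 422 − 10/2 + 1 = 418.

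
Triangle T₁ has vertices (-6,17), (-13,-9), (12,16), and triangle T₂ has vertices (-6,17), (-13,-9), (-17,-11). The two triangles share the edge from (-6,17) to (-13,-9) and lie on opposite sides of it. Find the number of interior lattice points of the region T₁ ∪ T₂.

269

The union is the simple quadrilateral with vertices (-6,17), (12,16), (-13,-9), (-17,-11) in order.
The shoelace formula gives twice the area as |[(-6)·16 − 12·17] + [12·(-9) − (-13)·16] + [(-13)·(-11) − (-17)·(-9)] + [(-17)·17 − (-6)·(-11)]| = 565, so the area is 282.5.
The number of boundary lattice points is Σ gcd(|Δx|,|Δy|) = gcd(18,1) + gcd(25,25) + gcd(4,2) + gcd(11,28) = 1+25+2+1 = 29.
By Pick's theorem I = A − B/2 + 1 = 282.5 − 29/2 + 1 = 269.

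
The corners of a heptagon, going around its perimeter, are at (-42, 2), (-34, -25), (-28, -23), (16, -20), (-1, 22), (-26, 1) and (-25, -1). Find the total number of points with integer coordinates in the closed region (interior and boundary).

1500

Using the shoelace formula, 2A = |[(-42)·(-25) − (-34)·2] + [(-34)·(-23) − (-28)·(-25)] + [(-28)·(-20) − 16·(-23)] + [16·22 − (-1)·(-20)] + [(-1)·1 − (-26)·22] + [(-26)·(-1) − (-25)·1] + [(-25)·2 − (-42)·(-1)]| = 2990, so the area is 1495.
The number of boundary lattice points is Σ gcd(|Δx|,|Δy|) = gcd(8,27) + gcd(6,2) + gcd(44,3) + gcd(17,42) + gcd(25,21) + gcd(1,2) + gcd(17,3) = 1+2+1+1+1+1+1 = 8.
Pick's theorem gives I = A − B/2 + 1 = 1495 − 8/2 + 1 = 1492, so the closed region contains I + B = 1492 + 8 = 1500 lattice points.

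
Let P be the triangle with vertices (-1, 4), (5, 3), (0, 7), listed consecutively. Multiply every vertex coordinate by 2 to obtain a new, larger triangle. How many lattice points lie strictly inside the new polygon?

By the shoelace formula, twice the signed area is |((-1)·3 − 5·4) + (5·7 − 0·3) + (0·4 − (-1)·7)| = 19, so the area is 9.5.
The number of boundary lattice points is Σ gcd(|Δx|,|Δy|) = gcd(6,1) + gcd(5,4) + gcd(1,3) = 1+1+1 = 3.
Scaling by 2 multiplies the area by 2² = 4 (so the new area is 38) and multiplies the boundary lattice-point count by 2, giving 6.
By Pick's theorem, the interior count of the dilated polygon is 38 − 6/2 + 1 = 36.

36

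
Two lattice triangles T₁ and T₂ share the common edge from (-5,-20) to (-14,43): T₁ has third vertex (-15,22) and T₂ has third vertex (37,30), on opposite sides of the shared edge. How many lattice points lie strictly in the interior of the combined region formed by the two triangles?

1672

The union is the simple quadrilateral with vertices (-5,-20), (-15,22), (-14,43), (37,30) in order.
The shoelace formula gives twice the area as |[(-5)·22 − (-15)·(-20)] + [(-15)·43 − (-14)·22] + [(-14)·30 − 37·43] + [37·(-20) − (-5)·30]| = 3348, so the area is 1674.
Summing gcd(|Δx|,|Δy|) over the edges gives the boundary count: gcd(10,42) + gcd(1,21) + gcd(51,13) + gcd(42,50) = 2+1+1+2 = 6.
By Pick's theorem I = A − B/2 + 1 = 1674 − 6/2 + 1 = 1672.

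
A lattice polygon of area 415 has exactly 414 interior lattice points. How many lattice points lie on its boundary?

Pick's theorem gives A = I + B/2 − 1, so B = 2(A − I + 1) = 2(415 − 414 + 1) = 4.

4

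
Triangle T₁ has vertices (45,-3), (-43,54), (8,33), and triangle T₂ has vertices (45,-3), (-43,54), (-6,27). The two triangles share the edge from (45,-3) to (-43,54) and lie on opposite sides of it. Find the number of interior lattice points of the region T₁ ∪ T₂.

660

The union is the simple quadrilateral with vertices (45,-3), (8,33), (-43,54), (-6,27) in order.
By the shoelace formula, twice the signed area is |[45·33 − 8·(-3)] + [8·54 − (-43)·33] + [(-43)·27 − (-6)·54] + [(-6)·(-3) − 45·27]| = 1326, so the area is 663.
Summing gcd(|Δx|,|Δy|) over the edges gives the boundary count: gcd(37,36) + gcd(51,21) + gcd(37,27) + gcd(51,30) = 1+3+1+3 = 8.
By Pick's theorem I = A − B/2 + 1 = 663 − 8/2 + 1 = 660.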